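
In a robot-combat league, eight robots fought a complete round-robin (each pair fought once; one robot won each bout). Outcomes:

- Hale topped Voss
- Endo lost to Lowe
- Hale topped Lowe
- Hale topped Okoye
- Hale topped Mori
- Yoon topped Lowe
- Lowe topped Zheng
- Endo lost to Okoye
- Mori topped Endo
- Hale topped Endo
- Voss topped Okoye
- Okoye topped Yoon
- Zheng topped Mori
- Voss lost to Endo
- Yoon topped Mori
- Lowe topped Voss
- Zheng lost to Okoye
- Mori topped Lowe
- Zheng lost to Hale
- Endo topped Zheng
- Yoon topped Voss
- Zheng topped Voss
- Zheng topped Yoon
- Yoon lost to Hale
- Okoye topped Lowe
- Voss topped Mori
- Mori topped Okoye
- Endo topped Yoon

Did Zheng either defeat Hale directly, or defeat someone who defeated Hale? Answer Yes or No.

Zheng did not beat Hale directly.
Zheng beat Yoon, Voss, Mori, but each of them lost to Hale. No two-step path.

No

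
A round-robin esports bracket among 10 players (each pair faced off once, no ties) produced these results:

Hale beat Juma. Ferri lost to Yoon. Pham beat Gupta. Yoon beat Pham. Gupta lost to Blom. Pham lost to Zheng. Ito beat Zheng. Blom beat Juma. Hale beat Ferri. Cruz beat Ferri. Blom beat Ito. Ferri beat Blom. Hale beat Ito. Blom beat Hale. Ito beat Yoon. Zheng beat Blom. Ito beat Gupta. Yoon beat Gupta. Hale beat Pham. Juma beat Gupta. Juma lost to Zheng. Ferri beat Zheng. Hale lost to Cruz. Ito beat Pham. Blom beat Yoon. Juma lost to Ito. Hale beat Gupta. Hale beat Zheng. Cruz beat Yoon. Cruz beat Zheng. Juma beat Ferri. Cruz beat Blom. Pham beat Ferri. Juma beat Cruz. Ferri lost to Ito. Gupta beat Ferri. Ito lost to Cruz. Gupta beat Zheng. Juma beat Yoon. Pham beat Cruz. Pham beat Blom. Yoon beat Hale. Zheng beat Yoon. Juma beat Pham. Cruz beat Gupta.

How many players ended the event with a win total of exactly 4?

Win totals: Ito 6, Yoon 4, Juma 5, Gupta 2, Zheng 4, Blom 5, Cruz 7, Ferri 2, Hale 6, Pham 4.
Exactly 4: Yoon, Zheng, Pham — 3 players.

3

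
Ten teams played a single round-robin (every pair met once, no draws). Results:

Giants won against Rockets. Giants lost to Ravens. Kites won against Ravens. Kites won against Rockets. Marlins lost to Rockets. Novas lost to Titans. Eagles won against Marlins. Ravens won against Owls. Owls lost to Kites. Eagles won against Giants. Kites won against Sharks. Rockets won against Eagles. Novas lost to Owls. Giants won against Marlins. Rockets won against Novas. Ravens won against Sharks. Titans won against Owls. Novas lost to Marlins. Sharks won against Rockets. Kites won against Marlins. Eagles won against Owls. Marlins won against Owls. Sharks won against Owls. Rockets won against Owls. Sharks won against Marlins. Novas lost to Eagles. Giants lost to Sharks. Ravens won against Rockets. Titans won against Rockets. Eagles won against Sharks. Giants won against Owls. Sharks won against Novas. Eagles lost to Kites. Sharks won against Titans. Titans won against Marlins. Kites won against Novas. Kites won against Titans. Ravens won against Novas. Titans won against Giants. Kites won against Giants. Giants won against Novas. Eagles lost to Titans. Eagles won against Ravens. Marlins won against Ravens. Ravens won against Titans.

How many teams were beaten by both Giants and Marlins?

2

Giants beat: Marlins, Owls, Novas, Rockets.
Marlins beat: Ravens, Owls, Novas.
Both beat: Owls, Novas — 2.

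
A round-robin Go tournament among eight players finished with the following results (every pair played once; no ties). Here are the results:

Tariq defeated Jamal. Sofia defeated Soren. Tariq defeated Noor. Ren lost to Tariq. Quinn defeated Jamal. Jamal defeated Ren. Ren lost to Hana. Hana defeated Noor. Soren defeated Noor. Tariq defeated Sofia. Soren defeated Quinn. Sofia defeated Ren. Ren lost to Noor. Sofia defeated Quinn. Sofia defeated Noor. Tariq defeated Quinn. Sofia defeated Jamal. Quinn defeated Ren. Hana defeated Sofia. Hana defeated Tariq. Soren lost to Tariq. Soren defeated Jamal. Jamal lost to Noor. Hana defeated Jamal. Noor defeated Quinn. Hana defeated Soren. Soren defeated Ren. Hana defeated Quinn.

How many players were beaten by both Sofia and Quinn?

Sofia beat: Ren, Noor, Quinn, Jamal, Soren.
Quinn beat: Ren, Jamal.
Both beat: Ren, Jamal — 2.

2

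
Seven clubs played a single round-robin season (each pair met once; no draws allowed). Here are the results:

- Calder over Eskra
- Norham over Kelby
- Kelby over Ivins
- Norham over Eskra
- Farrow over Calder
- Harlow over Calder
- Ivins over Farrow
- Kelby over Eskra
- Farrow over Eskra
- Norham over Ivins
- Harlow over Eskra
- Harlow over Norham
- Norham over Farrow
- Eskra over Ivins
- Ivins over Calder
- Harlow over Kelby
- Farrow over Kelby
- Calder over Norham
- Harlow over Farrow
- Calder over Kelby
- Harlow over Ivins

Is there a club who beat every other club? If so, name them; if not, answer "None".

Harlow has 6 wins out of 6 opponents — a perfect record.

Harlow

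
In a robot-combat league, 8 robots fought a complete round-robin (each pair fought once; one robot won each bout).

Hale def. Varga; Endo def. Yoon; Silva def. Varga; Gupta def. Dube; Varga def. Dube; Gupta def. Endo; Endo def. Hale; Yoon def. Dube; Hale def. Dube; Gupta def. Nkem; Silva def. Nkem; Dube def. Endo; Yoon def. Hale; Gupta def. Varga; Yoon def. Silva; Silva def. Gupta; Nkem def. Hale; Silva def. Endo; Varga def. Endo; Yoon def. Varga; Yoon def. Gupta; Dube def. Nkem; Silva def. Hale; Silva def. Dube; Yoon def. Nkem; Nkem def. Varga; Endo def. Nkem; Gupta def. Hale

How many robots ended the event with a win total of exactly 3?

Win totals: Dube 2, Gupta 5, Nkem 2, Hale 2, Varga 2, Yoon 6, Silva 6, Endo 3.
Exactly 3: Endo — 1 robot.

1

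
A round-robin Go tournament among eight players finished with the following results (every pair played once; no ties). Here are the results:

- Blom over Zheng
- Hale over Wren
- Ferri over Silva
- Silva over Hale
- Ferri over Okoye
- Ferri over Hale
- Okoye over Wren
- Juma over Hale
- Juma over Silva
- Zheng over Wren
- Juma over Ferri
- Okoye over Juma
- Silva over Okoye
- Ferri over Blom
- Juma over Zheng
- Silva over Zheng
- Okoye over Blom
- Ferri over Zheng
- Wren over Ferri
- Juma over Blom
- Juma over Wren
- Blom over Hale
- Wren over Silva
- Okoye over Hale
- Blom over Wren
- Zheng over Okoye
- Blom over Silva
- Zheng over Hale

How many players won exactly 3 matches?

2

Win totals: Okoye 4, Zheng 3, Silva 3, Juma 6, Ferri 5, Wren 2, Hale 1, Blom 4.
Exactly 3: Zheng, Silva — 2 players.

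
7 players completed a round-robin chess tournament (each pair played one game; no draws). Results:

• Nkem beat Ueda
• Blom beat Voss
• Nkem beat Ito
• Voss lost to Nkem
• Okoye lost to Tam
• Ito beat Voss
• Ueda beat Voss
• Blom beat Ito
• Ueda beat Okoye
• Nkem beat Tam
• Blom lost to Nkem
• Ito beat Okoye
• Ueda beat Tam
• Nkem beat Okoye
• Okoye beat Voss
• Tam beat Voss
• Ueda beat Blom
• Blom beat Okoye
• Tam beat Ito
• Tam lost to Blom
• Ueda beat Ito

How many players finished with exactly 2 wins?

Win totals: Nkem 6, Voss 0, Ito 2, Tam 3, Ueda 5, Okoye 1, Blom 4.
Exactly 2: Ito — 1 player.

1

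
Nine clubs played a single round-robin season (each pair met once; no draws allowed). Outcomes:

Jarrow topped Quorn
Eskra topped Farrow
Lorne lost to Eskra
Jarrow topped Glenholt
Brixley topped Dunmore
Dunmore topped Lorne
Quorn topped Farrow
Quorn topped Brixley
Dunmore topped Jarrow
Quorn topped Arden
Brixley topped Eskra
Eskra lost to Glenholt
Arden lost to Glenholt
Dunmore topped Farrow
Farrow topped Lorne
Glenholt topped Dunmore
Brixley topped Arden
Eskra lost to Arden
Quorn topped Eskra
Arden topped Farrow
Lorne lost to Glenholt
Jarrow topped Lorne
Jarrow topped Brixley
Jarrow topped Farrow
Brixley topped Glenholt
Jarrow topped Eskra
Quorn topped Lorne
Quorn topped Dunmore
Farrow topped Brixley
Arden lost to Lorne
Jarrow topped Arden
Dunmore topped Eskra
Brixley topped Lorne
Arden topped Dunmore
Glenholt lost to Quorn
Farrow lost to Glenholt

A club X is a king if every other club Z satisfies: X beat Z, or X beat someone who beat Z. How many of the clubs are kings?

3

Dunmore reaches everyone (king).
Farrow cannot reach Quorn, Jarrow in two steps.
Lorne cannot reach Quorn, Jarrow, Brixley, Glenholt in two steps.
Quorn reaches everyone (king).
Jarrow reaches everyone (king).
Arden cannot reach Quorn, Glenholt in two steps.
Brixley cannot reach Quorn in two steps.
Eskra cannot reach Dunmore, Quorn, Jarrow, Glenholt in two steps.
Glenholt cannot reach Quorn in two steps.
Kings: Dunmore, Quorn, Jarrow — 3.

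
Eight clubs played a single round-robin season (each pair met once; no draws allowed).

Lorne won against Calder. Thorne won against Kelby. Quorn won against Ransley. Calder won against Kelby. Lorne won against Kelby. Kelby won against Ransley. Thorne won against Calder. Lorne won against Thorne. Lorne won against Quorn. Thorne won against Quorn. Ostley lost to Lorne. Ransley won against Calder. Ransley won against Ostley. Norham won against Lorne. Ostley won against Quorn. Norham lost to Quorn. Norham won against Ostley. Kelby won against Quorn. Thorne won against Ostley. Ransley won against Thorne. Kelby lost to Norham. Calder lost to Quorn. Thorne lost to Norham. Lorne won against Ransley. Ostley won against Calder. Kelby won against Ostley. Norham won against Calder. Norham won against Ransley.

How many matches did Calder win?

1

Calder's results: beat Kelby; lost to Thorne, Quorn, Ransley, Lorne, Norham, Ostley.
That is 1 win.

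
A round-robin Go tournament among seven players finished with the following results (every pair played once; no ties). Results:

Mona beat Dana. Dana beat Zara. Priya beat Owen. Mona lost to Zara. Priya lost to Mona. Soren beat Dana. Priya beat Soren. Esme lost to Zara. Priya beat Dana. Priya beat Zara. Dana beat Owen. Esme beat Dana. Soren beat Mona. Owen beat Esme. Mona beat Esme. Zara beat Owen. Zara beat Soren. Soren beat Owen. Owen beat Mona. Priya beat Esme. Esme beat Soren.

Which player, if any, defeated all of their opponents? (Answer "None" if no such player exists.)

None

Highest win total is Priya with 5 (out of 6 possible).
Priya lost to Mona, so no player went undefeated.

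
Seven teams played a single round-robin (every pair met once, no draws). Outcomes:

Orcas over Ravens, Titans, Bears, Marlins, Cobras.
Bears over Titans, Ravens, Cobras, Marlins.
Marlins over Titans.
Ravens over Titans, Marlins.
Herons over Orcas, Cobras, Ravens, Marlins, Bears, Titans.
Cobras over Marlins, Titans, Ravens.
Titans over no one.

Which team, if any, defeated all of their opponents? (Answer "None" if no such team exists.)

Herons has 6 wins out of 6 opponents — a perfect record.

Herons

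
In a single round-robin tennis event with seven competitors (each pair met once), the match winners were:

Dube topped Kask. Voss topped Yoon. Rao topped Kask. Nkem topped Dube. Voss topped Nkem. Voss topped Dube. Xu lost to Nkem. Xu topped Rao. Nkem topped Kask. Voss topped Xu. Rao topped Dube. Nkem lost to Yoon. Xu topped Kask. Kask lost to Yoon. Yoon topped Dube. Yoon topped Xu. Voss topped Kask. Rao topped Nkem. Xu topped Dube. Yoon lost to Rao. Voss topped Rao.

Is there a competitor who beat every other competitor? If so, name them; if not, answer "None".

Voss

Voss has 6 wins out of 6 opponents — a perfect record.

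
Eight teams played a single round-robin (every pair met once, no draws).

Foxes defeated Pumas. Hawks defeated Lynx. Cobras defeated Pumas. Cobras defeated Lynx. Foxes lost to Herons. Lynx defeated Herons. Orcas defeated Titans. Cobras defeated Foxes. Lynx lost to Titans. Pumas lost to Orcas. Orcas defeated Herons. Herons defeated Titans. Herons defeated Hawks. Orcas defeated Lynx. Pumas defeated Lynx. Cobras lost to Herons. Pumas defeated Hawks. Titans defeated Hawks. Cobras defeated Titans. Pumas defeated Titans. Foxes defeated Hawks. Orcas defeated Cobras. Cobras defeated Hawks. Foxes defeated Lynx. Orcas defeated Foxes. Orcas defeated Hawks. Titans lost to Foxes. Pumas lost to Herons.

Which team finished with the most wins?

Orcas

Win totals: Foxes 4, Pumas 3, Herons 5, Lynx 1, Cobras 5, Hawks 1, Titans 2, Orcas 7.
Orcas leads with 7 wins (next highest: 5).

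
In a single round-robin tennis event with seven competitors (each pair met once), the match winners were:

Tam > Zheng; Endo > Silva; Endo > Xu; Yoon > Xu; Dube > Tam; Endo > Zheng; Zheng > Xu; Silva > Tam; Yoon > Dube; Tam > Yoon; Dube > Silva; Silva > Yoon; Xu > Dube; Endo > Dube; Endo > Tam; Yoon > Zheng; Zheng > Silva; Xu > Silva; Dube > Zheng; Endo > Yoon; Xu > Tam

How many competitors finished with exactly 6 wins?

1

Win totals: Yoon 3, Zheng 2, Dube 3, Silva 2, Endo 6, Xu 3, Tam 2.
Exactly 6: Endo — 1 competitor.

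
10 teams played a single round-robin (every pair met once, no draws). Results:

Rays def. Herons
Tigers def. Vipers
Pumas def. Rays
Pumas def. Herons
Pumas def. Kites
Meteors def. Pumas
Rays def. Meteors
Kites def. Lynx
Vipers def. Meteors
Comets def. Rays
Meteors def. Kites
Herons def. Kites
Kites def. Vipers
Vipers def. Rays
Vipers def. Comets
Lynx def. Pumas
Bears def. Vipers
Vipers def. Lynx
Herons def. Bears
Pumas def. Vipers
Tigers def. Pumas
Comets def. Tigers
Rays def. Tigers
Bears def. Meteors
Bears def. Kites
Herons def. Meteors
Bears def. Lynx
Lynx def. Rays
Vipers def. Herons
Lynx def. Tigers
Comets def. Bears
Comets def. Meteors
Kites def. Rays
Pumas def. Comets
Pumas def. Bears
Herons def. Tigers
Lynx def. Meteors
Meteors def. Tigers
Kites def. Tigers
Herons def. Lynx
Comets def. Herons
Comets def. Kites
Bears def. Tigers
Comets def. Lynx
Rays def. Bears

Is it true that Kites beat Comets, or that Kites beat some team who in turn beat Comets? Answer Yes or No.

Kites did not beat Comets directly.
Kites beat Tigers, Lynx, Rays, Vipers. Of those, Vipers beat Comets.

Yes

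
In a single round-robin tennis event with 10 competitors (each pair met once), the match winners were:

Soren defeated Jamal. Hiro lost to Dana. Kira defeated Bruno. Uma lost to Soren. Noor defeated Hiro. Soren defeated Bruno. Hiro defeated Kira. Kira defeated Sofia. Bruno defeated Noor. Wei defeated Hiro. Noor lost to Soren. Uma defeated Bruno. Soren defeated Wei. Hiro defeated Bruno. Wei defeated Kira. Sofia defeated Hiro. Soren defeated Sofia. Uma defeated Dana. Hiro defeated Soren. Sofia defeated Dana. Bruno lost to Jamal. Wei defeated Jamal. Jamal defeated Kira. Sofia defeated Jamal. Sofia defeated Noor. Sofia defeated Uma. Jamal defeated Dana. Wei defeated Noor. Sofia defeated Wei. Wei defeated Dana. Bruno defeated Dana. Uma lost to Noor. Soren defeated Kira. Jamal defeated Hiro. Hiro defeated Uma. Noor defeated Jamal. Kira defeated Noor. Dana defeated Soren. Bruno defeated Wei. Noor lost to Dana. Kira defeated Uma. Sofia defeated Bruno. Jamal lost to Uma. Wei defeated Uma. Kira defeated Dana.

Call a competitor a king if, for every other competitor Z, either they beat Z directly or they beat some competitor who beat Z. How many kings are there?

Kira reaches everyone (king).
Soren reaches everyone (king).
Hiro reaches everyone (king).
Dana reaches everyone (king).
Jamal reaches everyone (king).
Sofia reaches everyone (king).
Uma cannot reach Sofia in two steps.
Noor cannot reach Sofia, Wei in two steps.
Bruno cannot reach Sofia in two steps.
Wei reaches everyone (king).
Kings: Kira, Soren, Hiro, Dana, Jamal, Sofia, Wei — 7.

7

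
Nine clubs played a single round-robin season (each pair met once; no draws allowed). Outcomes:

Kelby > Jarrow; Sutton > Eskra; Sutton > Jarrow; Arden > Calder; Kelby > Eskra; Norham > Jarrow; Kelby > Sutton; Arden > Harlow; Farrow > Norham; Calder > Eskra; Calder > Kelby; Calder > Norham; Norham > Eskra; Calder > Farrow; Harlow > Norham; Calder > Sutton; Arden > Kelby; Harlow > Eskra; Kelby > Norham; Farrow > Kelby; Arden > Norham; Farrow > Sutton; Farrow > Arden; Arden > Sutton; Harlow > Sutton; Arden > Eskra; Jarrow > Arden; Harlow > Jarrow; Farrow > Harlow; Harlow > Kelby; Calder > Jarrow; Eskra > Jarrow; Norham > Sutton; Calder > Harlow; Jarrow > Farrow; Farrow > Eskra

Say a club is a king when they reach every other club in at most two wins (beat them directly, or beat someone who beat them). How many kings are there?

Kelby cannot reach Calder, Harlow in two steps.
Farrow reaches everyone (king).
Jarrow reaches everyone (king).
Norham cannot reach Kelby, Calder, Harlow in two steps.
Calder reaches everyone (king).
Arden reaches everyone (king).
Eskra cannot reach Kelby, Norham, Calder, Sutton, Harlow in two steps.
Sutton cannot reach Kelby, Norham, Calder, Harlow in two steps.
Harlow cannot reach Calder in two steps.
Kings: Farrow, Jarrow, Calder, Arden — 4.

4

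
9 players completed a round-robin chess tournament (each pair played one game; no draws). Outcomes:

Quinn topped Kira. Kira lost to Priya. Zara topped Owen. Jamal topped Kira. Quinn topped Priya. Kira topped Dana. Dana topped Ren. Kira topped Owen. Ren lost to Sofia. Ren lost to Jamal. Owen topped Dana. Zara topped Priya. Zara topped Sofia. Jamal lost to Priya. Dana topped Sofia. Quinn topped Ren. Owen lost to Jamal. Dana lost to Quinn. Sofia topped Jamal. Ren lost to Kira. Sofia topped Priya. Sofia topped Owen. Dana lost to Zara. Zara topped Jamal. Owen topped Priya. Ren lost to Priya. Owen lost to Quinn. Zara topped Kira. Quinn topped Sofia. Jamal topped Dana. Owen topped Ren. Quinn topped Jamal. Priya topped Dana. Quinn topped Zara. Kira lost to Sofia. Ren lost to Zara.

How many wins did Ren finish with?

Ren's results: beat no one; lost to Jamal, Quinn, Priya, Kira, Dana, Zara, Sofia, Owen.
That is 0 wins.

0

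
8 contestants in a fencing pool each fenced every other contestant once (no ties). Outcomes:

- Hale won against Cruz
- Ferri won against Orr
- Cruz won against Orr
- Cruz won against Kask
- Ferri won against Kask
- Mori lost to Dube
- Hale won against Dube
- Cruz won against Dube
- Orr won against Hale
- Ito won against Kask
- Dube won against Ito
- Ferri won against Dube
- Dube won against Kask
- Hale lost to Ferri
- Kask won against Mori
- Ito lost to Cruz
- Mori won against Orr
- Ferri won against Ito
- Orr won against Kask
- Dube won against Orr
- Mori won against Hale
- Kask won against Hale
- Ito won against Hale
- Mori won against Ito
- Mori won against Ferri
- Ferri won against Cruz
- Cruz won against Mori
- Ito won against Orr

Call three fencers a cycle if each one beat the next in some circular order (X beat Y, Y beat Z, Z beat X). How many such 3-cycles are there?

13

Win totals: Dube 4, Kask 2, Orr 2, Ito 3, Hale 2, Mori 4, Cruz 5, Ferri 6.
A fencer with w wins dominates both others in C(w,2) triples; summing gives 6 + 1 + 1 + 3 + 1 + 6 + 10 + 15 = 43 transitive triples.
Total triples C(8,3) = 56, so cyclic triples = 56 − 43 = 13.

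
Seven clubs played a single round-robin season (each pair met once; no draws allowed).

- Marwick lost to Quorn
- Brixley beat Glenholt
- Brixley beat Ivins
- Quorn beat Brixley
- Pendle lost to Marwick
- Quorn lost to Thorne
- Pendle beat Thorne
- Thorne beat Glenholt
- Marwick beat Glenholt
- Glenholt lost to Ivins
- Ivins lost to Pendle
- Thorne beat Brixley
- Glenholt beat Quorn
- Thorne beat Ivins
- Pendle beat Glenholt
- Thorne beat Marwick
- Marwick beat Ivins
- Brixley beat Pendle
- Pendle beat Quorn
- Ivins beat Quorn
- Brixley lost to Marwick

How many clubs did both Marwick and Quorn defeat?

Marwick beat: Pendle, Brixley, Ivins, Glenholt.
Quorn beat: Brixley, Marwick.
Both beat: Brixley — 1.

1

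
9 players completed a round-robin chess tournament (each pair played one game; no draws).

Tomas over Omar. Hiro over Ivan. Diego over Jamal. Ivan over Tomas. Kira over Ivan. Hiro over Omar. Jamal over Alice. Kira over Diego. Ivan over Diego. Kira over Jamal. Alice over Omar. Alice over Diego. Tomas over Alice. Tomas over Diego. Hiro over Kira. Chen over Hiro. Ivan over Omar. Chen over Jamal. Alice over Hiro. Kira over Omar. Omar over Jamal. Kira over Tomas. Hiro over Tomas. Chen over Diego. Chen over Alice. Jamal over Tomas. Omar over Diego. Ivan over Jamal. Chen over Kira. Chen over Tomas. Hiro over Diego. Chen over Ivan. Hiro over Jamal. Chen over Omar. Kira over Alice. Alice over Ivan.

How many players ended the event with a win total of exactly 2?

Win totals: Alice 4, Chen 8, Omar 2, Tomas 3, Diego 1, Hiro 6, Jamal 2, Kira 6, Ivan 4.
Exactly 2: Omar, Jamal — 2 players.

2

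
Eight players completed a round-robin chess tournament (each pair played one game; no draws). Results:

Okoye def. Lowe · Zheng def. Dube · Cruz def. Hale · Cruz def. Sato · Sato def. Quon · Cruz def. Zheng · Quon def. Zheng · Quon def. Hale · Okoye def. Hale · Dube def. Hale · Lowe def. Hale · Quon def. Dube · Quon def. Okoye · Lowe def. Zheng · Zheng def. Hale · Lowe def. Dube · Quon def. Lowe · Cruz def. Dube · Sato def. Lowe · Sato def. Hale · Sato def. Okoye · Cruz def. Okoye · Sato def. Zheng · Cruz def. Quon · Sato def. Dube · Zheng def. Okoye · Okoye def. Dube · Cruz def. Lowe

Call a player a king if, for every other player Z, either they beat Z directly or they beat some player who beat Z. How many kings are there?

1

Cruz reaches everyone (king).
Hale cannot reach Cruz, Lowe, Dube, Okoye, Zheng, Quon, Sato in two steps.
Lowe cannot reach Cruz, Quon, Sato in two steps.
Dube cannot reach Cruz, Lowe, Okoye, Zheng, Quon, Sato in two steps.
Okoye cannot reach Cruz, Quon, Sato in two steps.
Zheng cannot reach Cruz, Quon, Sato in two steps.
Quon cannot reach Cruz, Sato in two steps.
Sato cannot reach Cruz in two steps.
Kings: Cruz — 1.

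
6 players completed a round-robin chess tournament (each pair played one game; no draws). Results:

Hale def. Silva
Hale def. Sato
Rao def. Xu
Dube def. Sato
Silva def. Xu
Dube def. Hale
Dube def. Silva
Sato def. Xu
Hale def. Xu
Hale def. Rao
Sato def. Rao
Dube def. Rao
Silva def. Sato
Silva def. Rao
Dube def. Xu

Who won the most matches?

Dube

Win totals: Silva 3, Xu 0, Hale 4, Dube 5, Rao 1, Sato 2.
Dube leads with 5 wins (next highest: 4).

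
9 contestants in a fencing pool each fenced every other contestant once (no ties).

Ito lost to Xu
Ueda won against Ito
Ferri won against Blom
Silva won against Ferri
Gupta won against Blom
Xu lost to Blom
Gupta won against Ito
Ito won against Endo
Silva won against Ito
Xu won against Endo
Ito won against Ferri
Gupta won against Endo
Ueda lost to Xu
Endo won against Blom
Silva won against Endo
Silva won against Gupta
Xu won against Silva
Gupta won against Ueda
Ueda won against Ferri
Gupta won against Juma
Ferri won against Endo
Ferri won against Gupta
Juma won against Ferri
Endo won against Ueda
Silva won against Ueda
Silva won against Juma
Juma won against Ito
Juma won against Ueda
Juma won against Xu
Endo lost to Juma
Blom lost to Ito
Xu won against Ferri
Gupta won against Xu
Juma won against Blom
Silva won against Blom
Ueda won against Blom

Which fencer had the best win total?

Silva

Win totals: Blom 1, Ito 3, Juma 6, Ferri 3, Gupta 6, Silva 7, Ueda 3, Endo 2, Xu 5.
Silva leads with 7 wins (next highest: 6).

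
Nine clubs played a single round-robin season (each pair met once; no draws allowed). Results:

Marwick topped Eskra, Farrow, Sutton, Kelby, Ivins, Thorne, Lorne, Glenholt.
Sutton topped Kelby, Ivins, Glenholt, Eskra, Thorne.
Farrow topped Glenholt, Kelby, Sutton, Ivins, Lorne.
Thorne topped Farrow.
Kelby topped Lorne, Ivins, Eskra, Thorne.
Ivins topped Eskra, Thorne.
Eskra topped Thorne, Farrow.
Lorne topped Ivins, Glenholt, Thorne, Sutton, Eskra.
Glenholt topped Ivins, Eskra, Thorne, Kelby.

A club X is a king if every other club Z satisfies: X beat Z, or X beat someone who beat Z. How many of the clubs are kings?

Marwick reaches everyone (king).
Farrow cannot reach Marwick in two steps.
Eskra cannot reach Marwick in two steps.
Lorne cannot reach Marwick in two steps.
Sutton cannot reach Marwick in two steps.
Thorne cannot reach Marwick, Eskra in two steps.
Glenholt cannot reach Marwick, Sutton in two steps.
Ivins cannot reach Marwick, Lorne, Sutton, Glenholt, Kelby in two steps.
Kelby cannot reach Marwick in two steps.
Kings: Marwick — 1.

1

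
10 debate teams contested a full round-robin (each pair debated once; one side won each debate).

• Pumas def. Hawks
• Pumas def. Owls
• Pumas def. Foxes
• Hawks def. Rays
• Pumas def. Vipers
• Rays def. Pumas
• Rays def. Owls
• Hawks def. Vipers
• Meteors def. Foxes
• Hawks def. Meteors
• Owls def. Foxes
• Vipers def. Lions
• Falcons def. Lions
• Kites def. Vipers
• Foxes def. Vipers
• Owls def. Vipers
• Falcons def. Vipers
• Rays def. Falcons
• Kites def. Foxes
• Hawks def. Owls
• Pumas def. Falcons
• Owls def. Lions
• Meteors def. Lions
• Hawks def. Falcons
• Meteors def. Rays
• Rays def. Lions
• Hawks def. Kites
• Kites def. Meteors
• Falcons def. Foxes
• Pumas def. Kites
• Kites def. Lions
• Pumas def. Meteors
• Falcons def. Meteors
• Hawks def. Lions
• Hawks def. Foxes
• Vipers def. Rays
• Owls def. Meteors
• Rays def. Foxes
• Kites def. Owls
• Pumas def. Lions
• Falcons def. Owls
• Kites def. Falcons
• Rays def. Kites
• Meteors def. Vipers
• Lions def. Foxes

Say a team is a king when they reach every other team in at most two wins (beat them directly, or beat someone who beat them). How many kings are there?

Hawks reaches everyone (king).
Rays reaches everyone (king).
Vipers cannot reach Hawks, Meteors in two steps.
Foxes cannot reach Hawks, Pumas, Kites, Owls, Meteors, Falcons in two steps.
Pumas reaches everyone (king).
Kites cannot reach Hawks, Pumas in two steps.
Lions cannot reach Hawks, Rays, Pumas, Kites, Owls, Meteors, Falcons in two steps.
Owls cannot reach Hawks, Pumas, Kites, Falcons in two steps.
Meteors cannot reach Hawks in two steps.
Falcons cannot reach Hawks, Pumas, Kites in two steps.
Kings: Hawks, Rays, Pumas — 3.

3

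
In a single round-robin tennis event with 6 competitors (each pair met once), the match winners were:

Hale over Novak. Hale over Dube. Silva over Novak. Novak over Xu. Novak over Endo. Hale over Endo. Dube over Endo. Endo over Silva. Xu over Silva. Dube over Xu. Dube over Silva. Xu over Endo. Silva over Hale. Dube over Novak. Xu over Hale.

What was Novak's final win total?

2

Novak's results: beat Endo, Xu; lost to Hale, Silva, Dube.
That is 2 wins.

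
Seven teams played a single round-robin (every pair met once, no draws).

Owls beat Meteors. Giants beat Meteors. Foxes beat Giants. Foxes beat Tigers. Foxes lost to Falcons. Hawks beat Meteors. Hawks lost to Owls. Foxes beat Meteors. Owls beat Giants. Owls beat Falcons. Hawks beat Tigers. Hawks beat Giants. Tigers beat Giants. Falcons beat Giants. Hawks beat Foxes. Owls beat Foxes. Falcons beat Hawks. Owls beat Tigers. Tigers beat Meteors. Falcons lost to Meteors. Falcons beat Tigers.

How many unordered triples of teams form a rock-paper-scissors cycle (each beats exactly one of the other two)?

Win totals: Hawks 4, Foxes 3, Falcons 4, Giants 1, Meteors 1, Owls 6, Tigers 2.
A team with w wins dominates both others in C(w,2) triples; summing gives 6 + 3 + 6 + 0 + 0 + 15 + 1 = 31 transitive triples.
Total triples C(7,3) = 35, so cyclic triples = 35 − 31 = 4.

4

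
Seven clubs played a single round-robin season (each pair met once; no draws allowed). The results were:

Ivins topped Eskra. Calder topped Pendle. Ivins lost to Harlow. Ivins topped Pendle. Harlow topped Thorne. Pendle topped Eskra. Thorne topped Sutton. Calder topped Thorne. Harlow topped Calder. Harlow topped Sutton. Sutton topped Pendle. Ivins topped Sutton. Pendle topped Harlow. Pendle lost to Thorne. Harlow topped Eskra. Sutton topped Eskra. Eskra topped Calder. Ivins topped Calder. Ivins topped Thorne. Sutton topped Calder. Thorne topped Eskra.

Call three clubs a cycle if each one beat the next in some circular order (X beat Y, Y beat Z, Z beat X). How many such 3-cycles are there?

7

Win totals: Thorne 3, Eskra 1, Sutton 3, Pendle 2, Calder 2, Ivins 5, Harlow 5.
A club with w wins dominates both others in C(w,2) triples; summing gives 3 + 0 + 3 + 1 + 1 + 10 + 10 = 28 transitive triples.
Total triples C(7,3) = 35, so cyclic triples = 35 − 28 = 7.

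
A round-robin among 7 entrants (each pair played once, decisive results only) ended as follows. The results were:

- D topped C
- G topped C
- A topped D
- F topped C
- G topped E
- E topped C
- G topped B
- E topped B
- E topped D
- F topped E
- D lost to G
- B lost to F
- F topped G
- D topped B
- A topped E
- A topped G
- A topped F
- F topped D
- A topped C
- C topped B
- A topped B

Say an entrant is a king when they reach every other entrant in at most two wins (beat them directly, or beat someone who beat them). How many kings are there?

1

A reaches everyone (king).
B cannot reach A, C, D, E, F, G in two steps.
C cannot reach A, D, E, F, G in two steps.
D cannot reach A, E, F, G in two steps.
E cannot reach A, F, G in two steps.
F cannot reach A in two steps.
G cannot reach A, F in two steps.
Kings: A — 1.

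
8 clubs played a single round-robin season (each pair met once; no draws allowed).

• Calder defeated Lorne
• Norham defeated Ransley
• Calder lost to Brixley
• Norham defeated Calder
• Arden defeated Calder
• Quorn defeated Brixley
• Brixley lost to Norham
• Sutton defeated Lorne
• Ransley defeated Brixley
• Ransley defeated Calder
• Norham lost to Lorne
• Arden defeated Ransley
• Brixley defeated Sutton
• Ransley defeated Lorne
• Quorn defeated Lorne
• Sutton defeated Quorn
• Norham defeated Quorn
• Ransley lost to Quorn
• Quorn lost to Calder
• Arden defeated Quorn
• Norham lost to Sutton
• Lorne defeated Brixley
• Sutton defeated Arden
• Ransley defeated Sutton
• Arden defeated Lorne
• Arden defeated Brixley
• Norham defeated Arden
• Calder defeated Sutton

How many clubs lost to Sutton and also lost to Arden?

2

Sutton beat: Lorne, Arden, Quorn, Norham.
Arden beat: Calder, Brixley, Ransley, Lorne, Quorn.
Both beat: Lorne, Quorn — 2.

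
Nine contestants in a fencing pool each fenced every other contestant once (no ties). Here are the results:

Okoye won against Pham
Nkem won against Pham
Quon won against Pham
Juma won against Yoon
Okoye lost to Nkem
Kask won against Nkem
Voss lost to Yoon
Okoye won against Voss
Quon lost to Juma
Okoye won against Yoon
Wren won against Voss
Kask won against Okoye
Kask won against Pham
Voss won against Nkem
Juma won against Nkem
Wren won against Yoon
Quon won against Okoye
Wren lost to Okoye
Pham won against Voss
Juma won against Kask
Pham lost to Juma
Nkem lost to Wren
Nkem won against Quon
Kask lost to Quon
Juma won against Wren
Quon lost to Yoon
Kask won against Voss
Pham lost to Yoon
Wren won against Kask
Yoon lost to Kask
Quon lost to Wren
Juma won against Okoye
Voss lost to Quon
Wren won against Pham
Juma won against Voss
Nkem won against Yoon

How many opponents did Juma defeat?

8

Juma's results: beat Nkem, Pham, Voss, Yoon, Wren, Kask, Okoye, Quon; lost to no one.
That is 8 wins.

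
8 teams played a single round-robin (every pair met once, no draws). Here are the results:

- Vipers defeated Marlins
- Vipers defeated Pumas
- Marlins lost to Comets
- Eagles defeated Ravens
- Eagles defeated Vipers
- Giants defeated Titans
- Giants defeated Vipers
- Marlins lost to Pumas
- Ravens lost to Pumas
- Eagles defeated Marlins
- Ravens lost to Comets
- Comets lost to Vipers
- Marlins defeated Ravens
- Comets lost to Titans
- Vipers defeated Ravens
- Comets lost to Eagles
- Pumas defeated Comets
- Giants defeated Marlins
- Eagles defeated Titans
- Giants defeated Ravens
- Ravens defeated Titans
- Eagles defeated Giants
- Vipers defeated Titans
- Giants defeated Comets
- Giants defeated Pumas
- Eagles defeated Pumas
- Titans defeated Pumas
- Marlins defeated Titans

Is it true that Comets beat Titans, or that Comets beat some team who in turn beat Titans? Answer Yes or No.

Comets did not beat Titans directly.
Comets beat Ravens, Marlins. Of those, Ravens beat Titans.

Yes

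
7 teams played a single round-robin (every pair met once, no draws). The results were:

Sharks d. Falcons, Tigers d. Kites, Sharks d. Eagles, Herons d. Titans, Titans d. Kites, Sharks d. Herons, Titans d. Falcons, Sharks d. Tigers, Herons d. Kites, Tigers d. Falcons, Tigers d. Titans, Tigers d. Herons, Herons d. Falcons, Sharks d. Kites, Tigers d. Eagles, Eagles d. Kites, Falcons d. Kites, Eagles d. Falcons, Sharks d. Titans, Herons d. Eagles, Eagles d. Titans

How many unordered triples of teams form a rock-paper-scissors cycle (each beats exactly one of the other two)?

Win totals: Kites 0, Titans 2, Herons 4, Sharks 6, Tigers 5, Eagles 3, Falcons 1.
A team with w wins dominates both others in C(w,2) triples; summing gives 0 + 1 + 6 + 15 + 10 + 3 + 0 = 35 transitive triples.
Total triples C(7,3) = 35, so cyclic triples = 35 − 35 = 0.

0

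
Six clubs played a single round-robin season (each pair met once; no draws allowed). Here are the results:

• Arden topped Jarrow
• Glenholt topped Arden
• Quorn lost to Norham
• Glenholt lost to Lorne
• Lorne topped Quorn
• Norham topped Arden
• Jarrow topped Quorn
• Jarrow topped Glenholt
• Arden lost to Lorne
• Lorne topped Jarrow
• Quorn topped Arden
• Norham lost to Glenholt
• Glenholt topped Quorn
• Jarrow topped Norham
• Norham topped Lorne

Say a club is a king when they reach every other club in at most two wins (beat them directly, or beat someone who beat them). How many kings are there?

Norham reaches everyone (king).
Quorn cannot reach Norham, Glenholt, Lorne in two steps.
Glenholt reaches everyone (king).
Lorne reaches everyone (king).
Arden cannot reach Lorne in two steps.
Jarrow reaches everyone (king).
Kings: Norham, Glenholt, Lorne, Jarrow — 4.

4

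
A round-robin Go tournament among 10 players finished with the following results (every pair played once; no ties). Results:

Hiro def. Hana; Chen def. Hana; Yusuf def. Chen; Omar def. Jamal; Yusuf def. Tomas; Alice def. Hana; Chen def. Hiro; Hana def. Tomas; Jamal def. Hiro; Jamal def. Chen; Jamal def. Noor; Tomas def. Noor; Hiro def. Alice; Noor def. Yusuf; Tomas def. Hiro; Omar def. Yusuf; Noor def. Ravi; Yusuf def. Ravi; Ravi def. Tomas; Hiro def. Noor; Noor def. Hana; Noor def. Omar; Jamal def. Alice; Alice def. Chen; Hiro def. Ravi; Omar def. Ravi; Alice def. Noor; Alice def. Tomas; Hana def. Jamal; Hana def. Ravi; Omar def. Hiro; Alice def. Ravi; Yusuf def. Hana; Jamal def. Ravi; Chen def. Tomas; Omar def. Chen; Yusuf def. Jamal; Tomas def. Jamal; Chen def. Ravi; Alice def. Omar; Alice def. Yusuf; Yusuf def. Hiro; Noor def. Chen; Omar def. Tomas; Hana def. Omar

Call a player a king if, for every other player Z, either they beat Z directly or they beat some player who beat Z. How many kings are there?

7

Jamal reaches everyone (king).
Noor cannot reach Alice in two steps.
Alice reaches everyone (king).
Hana reaches everyone (king).
Omar reaches everyone (king).
Ravi cannot reach Alice, Hana, Omar, Chen, Yusuf in two steps.
Chen cannot reach Yusuf in two steps.
Tomas reaches everyone (king).
Hiro reaches everyone (king).
Yusuf reaches everyone (king).
Kings: Jamal, Alice, Hana, Omar, Tomas, Hiro, Yusuf — 7.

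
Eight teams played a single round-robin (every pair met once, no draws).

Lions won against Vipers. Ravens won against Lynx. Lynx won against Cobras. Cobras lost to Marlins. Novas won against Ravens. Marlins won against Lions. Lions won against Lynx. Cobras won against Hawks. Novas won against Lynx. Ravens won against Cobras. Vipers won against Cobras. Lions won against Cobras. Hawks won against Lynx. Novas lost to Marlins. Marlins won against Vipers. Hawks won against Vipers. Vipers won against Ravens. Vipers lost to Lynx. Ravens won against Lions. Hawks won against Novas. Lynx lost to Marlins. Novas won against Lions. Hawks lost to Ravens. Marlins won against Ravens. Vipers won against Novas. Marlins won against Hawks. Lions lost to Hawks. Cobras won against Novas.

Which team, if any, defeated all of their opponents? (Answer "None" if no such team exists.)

Marlins

Marlins has 7 wins out of 7 opponents — a perfect record.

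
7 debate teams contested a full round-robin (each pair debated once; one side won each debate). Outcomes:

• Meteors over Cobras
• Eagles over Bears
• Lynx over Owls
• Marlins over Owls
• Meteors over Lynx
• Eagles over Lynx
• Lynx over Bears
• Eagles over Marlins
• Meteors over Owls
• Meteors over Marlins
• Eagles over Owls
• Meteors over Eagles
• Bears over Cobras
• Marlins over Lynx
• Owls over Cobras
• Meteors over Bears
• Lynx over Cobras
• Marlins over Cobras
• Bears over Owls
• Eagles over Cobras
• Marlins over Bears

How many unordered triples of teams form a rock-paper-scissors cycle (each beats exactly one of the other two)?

Win totals: Lynx 3, Owls 1, Bears 2, Eagles 5, Marlins 4, Meteors 6, Cobras 0.
A team with w wins dominates both others in C(w,2) triples; summing gives 3 + 0 + 1 + 10 + 6 + 15 + 0 = 35 transitive triples.
Total triples C(7,3) = 35, so cyclic triples = 35 − 35 = 0.

0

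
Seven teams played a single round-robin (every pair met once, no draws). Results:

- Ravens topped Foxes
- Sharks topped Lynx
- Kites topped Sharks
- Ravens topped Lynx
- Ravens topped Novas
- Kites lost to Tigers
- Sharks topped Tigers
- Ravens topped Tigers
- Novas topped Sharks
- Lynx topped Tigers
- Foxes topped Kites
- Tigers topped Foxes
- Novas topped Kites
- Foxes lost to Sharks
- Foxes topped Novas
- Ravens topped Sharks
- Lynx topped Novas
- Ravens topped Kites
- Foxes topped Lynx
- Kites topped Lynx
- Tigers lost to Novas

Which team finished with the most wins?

Win totals: Lynx 2, Kites 2, Tigers 2, Foxes 3, Sharks 3, Ravens 6, Novas 3.
Ravens leads with 6 wins (next highest: 3).

Ravens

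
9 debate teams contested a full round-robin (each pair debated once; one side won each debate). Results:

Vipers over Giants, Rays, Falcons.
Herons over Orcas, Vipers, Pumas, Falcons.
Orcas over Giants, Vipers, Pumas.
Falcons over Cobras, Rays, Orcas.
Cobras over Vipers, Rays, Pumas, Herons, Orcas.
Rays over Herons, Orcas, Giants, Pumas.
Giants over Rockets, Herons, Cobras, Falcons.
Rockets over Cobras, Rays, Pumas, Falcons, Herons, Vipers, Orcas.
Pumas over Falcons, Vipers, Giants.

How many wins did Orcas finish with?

3

Orcas' results: beat Pumas, Vipers, Giants; lost to Rockets, Rays, Herons, Cobras, Falcons.
That is 3 wins.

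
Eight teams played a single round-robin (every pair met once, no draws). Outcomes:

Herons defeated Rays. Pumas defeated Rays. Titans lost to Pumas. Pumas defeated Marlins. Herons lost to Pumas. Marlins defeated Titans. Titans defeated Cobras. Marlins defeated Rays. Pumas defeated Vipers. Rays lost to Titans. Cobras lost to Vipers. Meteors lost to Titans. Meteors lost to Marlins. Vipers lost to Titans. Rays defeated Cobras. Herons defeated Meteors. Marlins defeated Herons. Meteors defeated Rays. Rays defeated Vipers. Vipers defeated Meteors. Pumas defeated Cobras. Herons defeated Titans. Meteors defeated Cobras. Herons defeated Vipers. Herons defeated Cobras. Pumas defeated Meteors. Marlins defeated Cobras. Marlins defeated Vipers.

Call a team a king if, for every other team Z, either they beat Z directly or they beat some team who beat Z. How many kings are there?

1

Meteors cannot reach Herons, Pumas, Marlins, Titans in two steps.
Herons cannot reach Pumas, Marlins in two steps.
Cobras cannot reach Meteors, Herons, Pumas, Marlins, Vipers, Rays, Titans in two steps.
Pumas reaches everyone (king).
Marlins cannot reach Pumas in two steps.
Vipers cannot reach Herons, Pumas, Marlins, Titans in two steps.
Rays cannot reach Herons, Pumas, Marlins, Titans in two steps.
Titans cannot reach Herons, Pumas, Marlins in two steps.
Kings: Pumas — 1.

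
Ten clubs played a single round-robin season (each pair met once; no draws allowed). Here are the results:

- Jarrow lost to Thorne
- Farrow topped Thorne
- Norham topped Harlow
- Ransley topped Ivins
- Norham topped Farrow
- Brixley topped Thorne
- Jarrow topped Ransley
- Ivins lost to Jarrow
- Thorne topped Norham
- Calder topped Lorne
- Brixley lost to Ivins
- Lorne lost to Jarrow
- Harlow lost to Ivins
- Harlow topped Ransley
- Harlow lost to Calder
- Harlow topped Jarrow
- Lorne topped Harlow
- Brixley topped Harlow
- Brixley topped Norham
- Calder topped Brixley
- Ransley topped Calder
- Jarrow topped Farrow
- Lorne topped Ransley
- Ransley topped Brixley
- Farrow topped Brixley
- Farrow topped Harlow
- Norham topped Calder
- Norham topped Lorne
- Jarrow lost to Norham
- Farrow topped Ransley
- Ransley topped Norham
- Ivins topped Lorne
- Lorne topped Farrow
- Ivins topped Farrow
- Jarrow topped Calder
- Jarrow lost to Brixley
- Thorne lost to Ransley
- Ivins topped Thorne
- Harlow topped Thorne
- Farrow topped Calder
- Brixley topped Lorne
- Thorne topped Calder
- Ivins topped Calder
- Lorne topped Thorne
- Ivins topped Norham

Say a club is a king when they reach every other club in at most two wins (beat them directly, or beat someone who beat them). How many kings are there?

9

Thorne reaches everyone (king).
Calder cannot reach Ivins in two steps.
Ivins reaches everyone (king).
Ransley reaches everyone (king).
Norham reaches everyone (king).
Brixley reaches everyone (king).
Harlow reaches everyone (king).
Lorne reaches everyone (king).
Jarrow reaches everyone (king).
Farrow reaches everyone (king).
Kings: Thorne, Ivins, Ransley, Norham, Brixley, Harlow, Lorne, Jarrow, Farrow — 9.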